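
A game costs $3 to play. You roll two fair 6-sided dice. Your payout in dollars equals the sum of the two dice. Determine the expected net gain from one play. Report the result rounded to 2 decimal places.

Distribution of the sum of the two dice: 2 w.p. 1/36, 3 w.p. 1/18, 4 w.p. 1/12, 5 w.p. 1/9, 6 w.p. 5/36, 7 w.p. 1/6, …
E[payout] = (1/36)·2 + (1/18)·3 + (1/12)·4 + (1/9)·5 + (5/36)·6 + (1/6)·7 + (5/36)·8 + (1/9)·9 + (1/12)·10 + (1/18)·11 + (1/36)·12 = 7
Expected profit = 7 − 3 = 4 ≈ $4.00

$4.00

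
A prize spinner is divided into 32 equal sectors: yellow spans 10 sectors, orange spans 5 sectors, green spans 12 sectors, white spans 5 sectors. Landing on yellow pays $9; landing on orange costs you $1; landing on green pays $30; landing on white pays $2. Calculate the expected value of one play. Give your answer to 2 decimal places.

$14.22

E[payout] = (10/32)·9 + (5/32)·(-1) + (12/32)·30 + (5/32)·2 = 455/32
≈ $14.22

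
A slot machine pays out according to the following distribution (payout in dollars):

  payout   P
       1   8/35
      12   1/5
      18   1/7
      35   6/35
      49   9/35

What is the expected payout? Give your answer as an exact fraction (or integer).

119/5 dollars

E[X] = (8/35)·1 + (1/5)·12 + (1/7)·18 + (6/35)·35 + (9/35)·49
     = 119/5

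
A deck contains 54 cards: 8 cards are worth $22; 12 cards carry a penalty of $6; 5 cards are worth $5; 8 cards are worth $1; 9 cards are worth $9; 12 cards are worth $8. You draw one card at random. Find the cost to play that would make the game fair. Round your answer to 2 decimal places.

$5.81

E[payout] = (8/54)·22 + (12/54)·(-6) + (5/54)·5 + (8/54)·1 + (9/54)·9 + (12/54)·8 = 157/27
Fair fee = E[payout] = 157/27 ≈ $5.81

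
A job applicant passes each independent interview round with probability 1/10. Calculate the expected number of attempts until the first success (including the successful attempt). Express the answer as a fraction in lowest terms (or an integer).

10

For a geometric distribution, E[trials] = 1/p = 1/(1/10) = 10.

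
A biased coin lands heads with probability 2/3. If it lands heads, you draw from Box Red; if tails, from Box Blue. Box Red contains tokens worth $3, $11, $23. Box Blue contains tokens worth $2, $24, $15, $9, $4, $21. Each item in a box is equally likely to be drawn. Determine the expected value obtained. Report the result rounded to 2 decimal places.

E[X | Box Red] = (3 + 11 + 23)/3 = 37/3
E[X | Box Blue] = (2 + 24 + 15 + 9 + 4 + 21)/6 = 25/2
E[X] = (2/3)·37/3 + (1/3)·25/2 = 223/18 ≈ 12.39

$12.39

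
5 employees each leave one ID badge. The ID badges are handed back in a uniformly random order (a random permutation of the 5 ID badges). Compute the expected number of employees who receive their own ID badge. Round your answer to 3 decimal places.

Let Xᵢ = 1 if person i gets their own ID badge. For each i, P(Xᵢ=1) = 1/5.
By linearity of expectation, E[X₁+…+X_5] = 5·(1/5) = 1.
≈ 1.000

1.000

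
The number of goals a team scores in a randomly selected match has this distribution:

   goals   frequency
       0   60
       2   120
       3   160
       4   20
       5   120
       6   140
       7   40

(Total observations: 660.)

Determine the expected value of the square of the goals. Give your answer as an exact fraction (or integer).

Total = 660, so P(goals=0) = 60/660, etc.
E[X²] = (1/11)·0 + (2/11)·4 + (8/33)·9 + (1/33)·16 + (2/11)·25 + (7/33)·36 + (2/33)·49
     = 204/11

204/11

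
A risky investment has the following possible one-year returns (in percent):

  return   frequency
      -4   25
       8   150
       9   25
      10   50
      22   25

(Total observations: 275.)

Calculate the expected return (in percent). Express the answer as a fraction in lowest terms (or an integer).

Total = 275, so P(return=-4) = 25/275, etc.
E[X] = (1/11)·(-4) + (6/11)·8 + (1/11)·9 + (2/11)·10 + (1/11)·22
     = 95/11

95/11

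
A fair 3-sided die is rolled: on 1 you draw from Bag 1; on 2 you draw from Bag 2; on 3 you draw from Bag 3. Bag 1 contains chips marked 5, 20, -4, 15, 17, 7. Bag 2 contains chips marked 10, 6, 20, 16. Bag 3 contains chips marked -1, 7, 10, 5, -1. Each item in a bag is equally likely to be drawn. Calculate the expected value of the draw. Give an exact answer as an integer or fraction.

E[X | Bag 1] = (5 + 20 − 4 + 15 + 17 + 7)/6 = 10
E[X | Bag 2] = (10 + 6 + 20 + 16)/4 = 13
E[X | Bag 3] = (-1 + 7 + 10 + 5 − 1)/5 = 4
E[X] = (1/3)·10 + (1/3)·13 + (1/3)·4 = 9

9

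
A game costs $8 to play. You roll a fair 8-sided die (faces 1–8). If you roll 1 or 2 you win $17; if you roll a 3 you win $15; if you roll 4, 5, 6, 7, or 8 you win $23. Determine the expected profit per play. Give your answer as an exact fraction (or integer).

25/2 dollars

E[payout] = (1/8)·15 + (1/4)·17 + (5/8)·23 = 41/2
Expected profit = 41/2 − 8 = 25/2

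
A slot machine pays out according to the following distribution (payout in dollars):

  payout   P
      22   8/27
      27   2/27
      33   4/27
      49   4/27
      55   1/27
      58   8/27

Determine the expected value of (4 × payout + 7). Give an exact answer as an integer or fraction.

E[4x+7] = (8/27)·95 + (2/27)·115 + (4/27)·139 + (4/27)·203 + (1/27)·227 + (8/27)·239
     = 1499/9

1499/9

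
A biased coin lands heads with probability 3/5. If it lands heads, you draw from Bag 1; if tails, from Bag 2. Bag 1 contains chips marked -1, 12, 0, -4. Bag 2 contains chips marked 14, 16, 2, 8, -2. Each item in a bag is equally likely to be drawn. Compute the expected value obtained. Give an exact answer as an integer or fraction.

409/100

E[X | Bag 1] = (-1 + 12 + 0 − 4)/4 = 7/4
E[X | Bag 2] = (14 + 16 + 2 + 8 − 2)/5 = 38/5
E[X] = (3/5)·7/4 + (2/5)·38/5 = 409/100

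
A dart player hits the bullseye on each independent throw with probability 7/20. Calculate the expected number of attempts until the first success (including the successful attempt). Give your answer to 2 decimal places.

For a geometric distribution, E[trials] = 1/p = 1/(7/20) = 20/7.
≈ 2.86

2.86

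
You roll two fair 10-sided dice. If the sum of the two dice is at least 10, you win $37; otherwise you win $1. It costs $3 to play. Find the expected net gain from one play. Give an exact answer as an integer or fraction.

E[payout] = (9/25)·1 + (16/25)·37 = 601/25
Expected profit = 601/25 − 3 = 526/25

526/25 dollars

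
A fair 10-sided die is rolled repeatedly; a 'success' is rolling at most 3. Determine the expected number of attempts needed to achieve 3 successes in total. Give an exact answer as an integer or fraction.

By linearity (sum of 3 independent geometric waits), E[trials] = 3/p = 3/(3/10) = 10.

10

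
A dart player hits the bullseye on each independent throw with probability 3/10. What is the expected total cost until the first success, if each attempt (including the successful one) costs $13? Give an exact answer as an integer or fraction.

130/3 dollars

E[#attempts] = 1/p = 10/3; E[cost] = 13·10/3 = 130/3.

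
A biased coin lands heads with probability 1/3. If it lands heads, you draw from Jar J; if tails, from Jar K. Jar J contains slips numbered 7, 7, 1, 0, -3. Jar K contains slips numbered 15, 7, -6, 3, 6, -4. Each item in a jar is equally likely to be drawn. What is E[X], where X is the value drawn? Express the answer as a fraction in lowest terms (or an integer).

E[X | Jar J] = (7 + 7 + 1 + 0 − 3)/5 = 12/5
E[X | Jar K] = (15 + 7 − 6 + 3 + 6 − 4)/6 = 7/2
E[X] = (1/3)·12/5 + (2/3)·7/2 = 47/15

47/15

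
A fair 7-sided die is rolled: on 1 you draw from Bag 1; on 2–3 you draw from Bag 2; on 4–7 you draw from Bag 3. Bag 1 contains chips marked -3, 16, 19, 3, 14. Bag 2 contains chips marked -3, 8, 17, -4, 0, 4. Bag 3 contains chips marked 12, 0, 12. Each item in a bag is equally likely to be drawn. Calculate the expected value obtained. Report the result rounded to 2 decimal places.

E[X | Bag 1] = (-3 + 16 + 19 + 3 + 14)/5 = 49/5
E[X | Bag 2] = (-3 + 8 + 17 − 4 + 0 + 4)/6 = 11/3
E[X | Bag 3] = (12 + 0 + 12)/3 = 8
E[X] = (1/7)·49/5 + (2/7)·11/3 + (4/7)·8 = 737/105 ≈ 7.02

7.02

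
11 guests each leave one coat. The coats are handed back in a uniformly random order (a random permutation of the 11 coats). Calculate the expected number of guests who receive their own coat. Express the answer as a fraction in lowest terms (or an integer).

Let Xᵢ = 1 if person i gets their own coat. For each i, P(Xᵢ=1) = 1/11.
By linearity of expectation, E[X₁+…+X_11] = 11·(1/11) = 1.

1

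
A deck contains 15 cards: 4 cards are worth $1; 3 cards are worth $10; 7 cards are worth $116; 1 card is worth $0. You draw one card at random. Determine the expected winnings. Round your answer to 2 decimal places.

E[payout] = (4/15)·1 + (3/15)·10 + (7/15)·116 + (1/15)·0 = 282/5
≈ $56.40

$56.40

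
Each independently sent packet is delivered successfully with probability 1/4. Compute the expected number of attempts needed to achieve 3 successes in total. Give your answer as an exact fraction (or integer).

12

By linearity (sum of 3 independent geometric waits), E[trials] = 3/p = 3/(1/4) = 12.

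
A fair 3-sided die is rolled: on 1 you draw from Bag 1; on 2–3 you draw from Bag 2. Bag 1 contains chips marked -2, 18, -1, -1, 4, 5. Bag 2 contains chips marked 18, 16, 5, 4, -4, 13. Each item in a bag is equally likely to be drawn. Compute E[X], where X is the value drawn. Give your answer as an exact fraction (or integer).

127/18

E[X | Bag 1] = (-2 + 18 − 1 − 1 + 4 + 5)/6 = 23/6
E[X | Bag 2] = (18 + 16 + 5 + 4 − 4 + 13)/6 = 26/3
E[X] = (1/3)·23/6 + (2/3)·26/3 = 127/18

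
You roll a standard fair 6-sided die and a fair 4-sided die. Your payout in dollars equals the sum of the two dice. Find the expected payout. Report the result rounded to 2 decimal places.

Distribution of the sum of the two dice: 2 w.p. 1/24, 3 w.p. 1/12, 4 w.p. 1/8, 5 w.p. 1/6, 6 w.p. 1/6, 7 w.p. 1/6, …
E[payout] = (1/24)·2 + (1/12)·3 + (1/8)·4 + (1/6)·5 + (1/6)·6 + (1/6)·7 + (1/8)·8 + (1/12)·9 + (1/24)·10 = 6
≈ $6.00

$6.00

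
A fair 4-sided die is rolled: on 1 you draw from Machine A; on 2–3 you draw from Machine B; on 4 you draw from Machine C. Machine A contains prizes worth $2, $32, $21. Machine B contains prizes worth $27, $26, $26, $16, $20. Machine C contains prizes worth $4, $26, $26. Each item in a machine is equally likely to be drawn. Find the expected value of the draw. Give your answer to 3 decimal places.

$20.750

E[X | Machine A] = (2 + 32 + 21)/3 = 55/3
E[X | Machine B] = (27 + 26 + 26 + 16 + 20)/5 = 23
E[X | Machine C] = (4 + 26 + 26)/3 = 56/3
E[X] = (1/4)·55/3 + (1/2)·23 + (1/4)·56/3 = 83/4 ≈ 20.750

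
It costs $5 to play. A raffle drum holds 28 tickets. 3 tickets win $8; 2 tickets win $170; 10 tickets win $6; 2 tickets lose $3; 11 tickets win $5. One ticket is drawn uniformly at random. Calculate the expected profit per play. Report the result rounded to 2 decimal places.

E[payout] = (3/28)·8 + (2/28)·170 + (10/28)·6 + (2/28)·(-3) + (11/28)·5 = 473/28
Expected profit = 473/28 − 5 = 333/28 ≈ $11.89

$11.89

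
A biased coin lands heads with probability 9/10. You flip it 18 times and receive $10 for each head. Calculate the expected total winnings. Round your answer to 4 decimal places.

$162.0000

E[#heads] = 18·9/10 = 81/5 (linearity over flips).
E[winnings] = 10·81/5 = 162.
≈ 162.0000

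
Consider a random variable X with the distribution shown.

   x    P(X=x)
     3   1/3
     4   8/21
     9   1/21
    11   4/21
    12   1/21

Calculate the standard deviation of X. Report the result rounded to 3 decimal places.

3.359

E[X] = 118/21, E[X²] = 300/7
Var(X) = E[X²] − (E[X])² = 300/7 − 13924/441 = 4976/441
SD(X) = √(4976/441) ≈ 3.359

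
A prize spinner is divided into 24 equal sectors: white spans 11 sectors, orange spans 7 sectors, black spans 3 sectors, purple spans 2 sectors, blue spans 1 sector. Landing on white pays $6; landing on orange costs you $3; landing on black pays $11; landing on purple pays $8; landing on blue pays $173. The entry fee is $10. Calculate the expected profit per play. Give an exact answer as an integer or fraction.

9/8 dollars

E[payout] = (11/24)·6 + (7/24)·(-3) + (3/24)·11 + (2/24)·8 + (1/24)·173 = 89/8
Expected profit = 89/8 − 10 = 9/8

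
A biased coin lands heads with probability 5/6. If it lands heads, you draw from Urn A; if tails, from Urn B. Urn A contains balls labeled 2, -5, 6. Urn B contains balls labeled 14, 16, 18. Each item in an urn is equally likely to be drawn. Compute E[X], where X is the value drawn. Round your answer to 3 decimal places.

3.500

E[X | Urn A] = (2 − 5 + 6)/3 = 1
E[X | Urn B] = (14 + 16 + 18)/3 = 16
E[X] = (5/6)·1 + (1/6)·16 = 7/2 ≈ 3.500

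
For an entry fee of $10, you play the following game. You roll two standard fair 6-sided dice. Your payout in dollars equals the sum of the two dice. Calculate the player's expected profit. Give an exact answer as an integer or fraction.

-$3

Distribution of the sum of the two dice: 2 w.p. 1/36, 3 w.p. 1/18, 4 w.p. 1/12, 5 w.p. 1/9, 6 w.p. 5/36, 7 w.p. 1/6, …
E[payout] = (1/36)·2 + (1/18)·3 + (1/12)·4 + (1/9)·5 + (5/36)·6 + (1/6)·7 + (5/36)·8 + (1/9)·9 + (1/12)·10 + (1/18)·11 + (1/36)·12 = 7
Expected profit = 7 − 10 = -3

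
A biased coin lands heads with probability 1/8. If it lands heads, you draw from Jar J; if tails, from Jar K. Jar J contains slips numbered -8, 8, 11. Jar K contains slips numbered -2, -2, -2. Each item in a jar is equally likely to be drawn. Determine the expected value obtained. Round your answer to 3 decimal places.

-1.292

E[X | Jar J] = (-8 + 8 + 11)/3 = 11/3
E[X | Jar K] = (-2 − 2 − 2)/3 = -2
E[X] = (1/8)·11/3 + (7/8)·(-2) = -31/24 ≈ -1.292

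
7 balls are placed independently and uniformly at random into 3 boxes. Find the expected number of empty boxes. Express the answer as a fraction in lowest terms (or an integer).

Let Xⱼ=1 if box j is empty. P(Xⱼ=1) = ((3-1)/3)^7 = 128/2187.
By linearity, E[#empty] = 3·128/2187 = 128/729.

128/729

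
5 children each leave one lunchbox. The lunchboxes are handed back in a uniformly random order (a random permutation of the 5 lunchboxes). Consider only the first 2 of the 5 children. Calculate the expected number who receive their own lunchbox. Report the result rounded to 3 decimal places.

Let Xᵢ = 1 if person i gets their own lunchbox. For each i, P(Xᵢ=1) = 1/5.
By linearity of expectation, E[X₁+…+X_2] = 2·(1/5) = 2/5.
≈ 0.400

0.400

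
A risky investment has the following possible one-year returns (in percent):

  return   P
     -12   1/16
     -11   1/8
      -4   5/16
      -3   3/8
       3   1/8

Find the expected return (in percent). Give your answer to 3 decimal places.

E[X] = (1/16)·(-12) + (1/8)·(-11) + (5/16)·(-4) + (3/8)·(-3) + (1/8)·3
     = -33/8 ≈ -4.125

-4.125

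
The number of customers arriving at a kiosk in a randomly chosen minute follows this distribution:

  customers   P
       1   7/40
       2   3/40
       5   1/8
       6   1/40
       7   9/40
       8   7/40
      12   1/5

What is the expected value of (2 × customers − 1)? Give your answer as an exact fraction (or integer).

E[2x-1] = (7/40)·1 + (3/40)·3 + (1/8)·9 + (1/40)·11 + (9/40)·13 + (7/40)·15 + (1/5)·23
     = 239/20

239/20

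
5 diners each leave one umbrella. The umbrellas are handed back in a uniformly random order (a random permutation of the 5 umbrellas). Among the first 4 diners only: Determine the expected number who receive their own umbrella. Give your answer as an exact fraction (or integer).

Let Xᵢ = 1 if person i gets their own umbrella. For each i, P(Xᵢ=1) = 1/5.
By linearity of expectation, E[X₁+…+X_4] = 4·(1/5) = 4/5.

4/5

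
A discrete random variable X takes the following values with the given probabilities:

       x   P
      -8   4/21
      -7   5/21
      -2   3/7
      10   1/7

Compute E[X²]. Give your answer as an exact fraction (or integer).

E[X²] = (4/21)·64 + (5/21)·49 + (3/7)·4 + (1/7)·100
     = 279/7

279/7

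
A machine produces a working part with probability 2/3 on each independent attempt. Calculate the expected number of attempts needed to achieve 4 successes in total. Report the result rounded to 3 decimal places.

By linearity (sum of 4 independent geometric waits), E[trials] = 4/p = 4/(2/3) = 6.
≈ 6.000

6.000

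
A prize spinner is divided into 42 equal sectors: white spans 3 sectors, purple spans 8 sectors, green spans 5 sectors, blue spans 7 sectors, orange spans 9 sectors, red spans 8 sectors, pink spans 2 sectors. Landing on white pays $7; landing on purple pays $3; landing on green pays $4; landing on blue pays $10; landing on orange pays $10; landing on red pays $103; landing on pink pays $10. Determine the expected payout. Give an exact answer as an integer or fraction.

E[payout] = (3/42)·7 + (8/42)·3 + (5/42)·4 + (7/42)·10 + (9/42)·10 + (8/42)·103 + (2/42)·10 = 1069/42

1069/42 dollars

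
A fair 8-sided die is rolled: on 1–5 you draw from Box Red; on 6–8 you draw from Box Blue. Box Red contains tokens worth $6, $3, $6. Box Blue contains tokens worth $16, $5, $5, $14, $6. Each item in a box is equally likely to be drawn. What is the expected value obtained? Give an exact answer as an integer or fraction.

263/40 dollars

E[X | Box Red] = (6 + 3 + 6)/3 = 5
E[X | Box Blue] = (16 + 5 + 5 + 14 + 6)/5 = 46/5
E[X] = (5/8)·5 + (3/8)·46/5 = 263/40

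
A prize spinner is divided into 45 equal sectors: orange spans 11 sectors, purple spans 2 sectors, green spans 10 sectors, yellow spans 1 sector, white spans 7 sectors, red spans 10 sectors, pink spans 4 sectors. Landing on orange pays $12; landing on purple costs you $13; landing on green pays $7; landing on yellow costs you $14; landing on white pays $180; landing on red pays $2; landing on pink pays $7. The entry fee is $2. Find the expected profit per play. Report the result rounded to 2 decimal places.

E[payout] = (11/45)·12 + (2/45)·(-13) + (10/45)·7 + (1/45)·(-14) + (7/45)·180 + (10/45)·2 + (4/45)·7 = 98/3
Expected profit = 98/3 − 2 = 92/3 ≈ $30.67

$30.67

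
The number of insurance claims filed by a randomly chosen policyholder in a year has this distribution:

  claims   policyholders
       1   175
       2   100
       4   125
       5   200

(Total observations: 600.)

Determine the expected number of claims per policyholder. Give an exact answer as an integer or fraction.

25/8

Total = 600, so P(claims=1) = 175/600, etc.
E[X] = (7/24)·1 + (1/6)·2 + (5/24)·4 + (1/3)·5
     = 25/8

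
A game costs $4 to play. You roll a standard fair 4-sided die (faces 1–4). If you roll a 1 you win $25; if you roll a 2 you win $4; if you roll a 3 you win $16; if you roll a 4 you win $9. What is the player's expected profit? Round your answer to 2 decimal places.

E[payout] = (1/4)·4 + (1/4)·9 + (1/4)·16 + (1/4)·25 = 27/2
Expected profit = 27/2 − 4 = 19/2 ≈ $9.50

$9.50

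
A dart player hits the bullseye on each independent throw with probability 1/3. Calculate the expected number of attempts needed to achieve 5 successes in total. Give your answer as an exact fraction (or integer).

15

By linearity (sum of 5 independent geometric waits), E[trials] = 5/p = 5/(1/3) = 15.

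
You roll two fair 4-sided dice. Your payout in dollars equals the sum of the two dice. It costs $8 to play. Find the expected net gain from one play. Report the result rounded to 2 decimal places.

Distribution of the sum of the two dice: 2 w.p. 1/16, 3 w.p. 1/8, 4 w.p. 3/16, 5 w.p. 1/4, 6 w.p. 3/16, 7 w.p. 1/8, …
E[payout] = (1/16)·2 + (1/8)·3 + (3/16)·4 + (1/4)·5 + (3/16)·6 + (1/8)·7 + (1/16)·8 = 5
Expected profit = 5 − 8 = -3 ≈ -$3.00

-$3.00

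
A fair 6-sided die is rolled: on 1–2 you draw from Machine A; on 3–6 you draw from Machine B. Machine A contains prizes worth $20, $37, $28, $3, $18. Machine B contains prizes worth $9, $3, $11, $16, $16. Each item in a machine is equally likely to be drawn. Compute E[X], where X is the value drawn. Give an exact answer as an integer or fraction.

72/5 dollars

E[X | Machine A] = (20 + 37 + 28 + 3 + 18)/5 = 106/5
E[X | Machine B] = (9 + 3 + 11 + 16 + 16)/5 = 11
E[X] = (1/3)·106/5 + (2/3)·11 = 72/5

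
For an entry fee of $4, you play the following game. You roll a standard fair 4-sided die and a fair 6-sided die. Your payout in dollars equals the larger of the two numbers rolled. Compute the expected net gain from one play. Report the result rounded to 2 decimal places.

-$0.08

Distribution of the larger of the two numbers rolled: 1 w.p. 1/24, 2 w.p. 1/8, 3 w.p. 5/24, 4 w.p. 7/24, 5 w.p. 1/6, 6 w.p. 1/6
E[payout] = (1/24)·1 + (1/8)·2 + (5/24)·3 + (7/24)·4 + (1/6)·5 + (1/6)·6 = 47/12
Expected profit = 47/12 − 4 = -1/12 ≈ -$0.08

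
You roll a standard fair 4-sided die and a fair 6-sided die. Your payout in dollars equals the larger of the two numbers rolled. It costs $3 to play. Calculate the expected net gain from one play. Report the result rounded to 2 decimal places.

Distribution of the larger of the two numbers rolled: 1 w.p. 1/24, 2 w.p. 1/8, 3 w.p. 5/24, 4 w.p. 7/24, 5 w.p. 1/6, 6 w.p. 1/6
E[payout] = (1/24)·1 + (1/8)·2 + (5/24)·3 + (7/24)·4 + (1/6)·5 + (1/6)·6 = 47/12
Expected profit = 47/12 − 3 = 11/12 ≈ $0.92

$0.92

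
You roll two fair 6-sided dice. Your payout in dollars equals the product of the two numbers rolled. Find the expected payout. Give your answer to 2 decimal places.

$12.25

Distribution of the product of the two numbers rolled: 1 w.p. 1/36, 2 w.p. 1/18, 3 w.p. 1/18, 4 w.p. 1/12, 5 w.p. 1/18, 6 w.p. 1/9, …
E[payout] = (1/36)·1 + (1/18)·2 + (1/18)·3 + (1/12)·4 + (1/18)·5 + (1/9)·6 + (1/18)·8 + (1/36)·9 + (1/18)·10 + (1/9)·12 + (1/18)·15 + (1/36)·16 + (1/18)·18 + (1/18)·20 + (1/18)·24 + (1/36)·25 + (1/18)·30 + (1/36)·36 = 49/4
≈ $12.25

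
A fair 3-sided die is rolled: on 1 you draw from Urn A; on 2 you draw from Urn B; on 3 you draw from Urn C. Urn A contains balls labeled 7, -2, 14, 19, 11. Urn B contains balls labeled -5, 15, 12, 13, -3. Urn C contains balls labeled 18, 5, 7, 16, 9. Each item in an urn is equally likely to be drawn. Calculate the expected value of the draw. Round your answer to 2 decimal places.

9.07

E[X | Urn A] = (7 − 2 + 14 + 19 + 11)/5 = 49/5
E[X | Urn B] = (-5 + 15 + 12 + 13 − 3)/5 = 32/5
E[X | Urn C] = (18 + 5 + 7 + 16 + 9)/5 = 11
E[X] = (1/3)·49/5 + (1/3)·32/5 + (1/3)·11 = 136/15 ≈ 9.07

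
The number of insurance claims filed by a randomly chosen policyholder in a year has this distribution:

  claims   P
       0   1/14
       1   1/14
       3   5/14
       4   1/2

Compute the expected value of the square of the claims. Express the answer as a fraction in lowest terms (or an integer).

E[X²] = (1/14)·0 + (1/14)·1 + (5/14)·9 + (1/2)·16
     = 79/7

79/7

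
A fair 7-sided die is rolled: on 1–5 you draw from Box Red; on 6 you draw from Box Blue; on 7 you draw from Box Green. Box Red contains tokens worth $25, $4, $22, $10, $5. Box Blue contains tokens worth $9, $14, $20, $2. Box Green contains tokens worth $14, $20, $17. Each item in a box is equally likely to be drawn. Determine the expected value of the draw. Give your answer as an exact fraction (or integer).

377/28 dollars

E[X | Box Red] = (25 + 4 + 22 + 10 + 5)/5 = 66/5
E[X | Box Blue] = (9 + 14 + 20 + 2)/4 = 45/4
E[X | Box Green] = (14 + 20 + 17)/3 = 17
E[X] = (5/7)·66/5 + (1/7)·45/4 + (1/7)·17 = 377/28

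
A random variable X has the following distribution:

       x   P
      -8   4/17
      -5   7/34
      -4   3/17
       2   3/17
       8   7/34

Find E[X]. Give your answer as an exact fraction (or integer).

-55/34

E[X] = (4/17)·(-8) + (7/34)·(-5) + (3/17)·(-4) + (3/17)·2 + (7/34)·8
     = -55/34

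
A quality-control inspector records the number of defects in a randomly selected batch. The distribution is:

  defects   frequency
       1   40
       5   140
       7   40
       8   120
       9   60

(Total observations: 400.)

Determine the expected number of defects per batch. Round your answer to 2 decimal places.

6.30

Total = 400, so P(defects=1) = 40/400, etc.
E[X] = (1/10)·1 + (7/20)·5 + (1/10)·7 + (3/10)·8 + (3/20)·9
     = 63/10 ≈ 6.30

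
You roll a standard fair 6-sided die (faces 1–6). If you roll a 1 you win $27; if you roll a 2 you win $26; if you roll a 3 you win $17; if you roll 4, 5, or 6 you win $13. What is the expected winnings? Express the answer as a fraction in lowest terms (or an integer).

E[payout] = (1/2)·13 + (1/6)·17 + (1/6)·26 + (1/6)·27 = 109/6

109/6 dollars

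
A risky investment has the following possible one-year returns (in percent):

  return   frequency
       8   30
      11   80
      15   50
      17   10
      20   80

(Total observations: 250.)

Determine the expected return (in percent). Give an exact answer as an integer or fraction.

364/25

Total = 250, so P(return=8) = 30/250, etc.
E[X] = (3/25)·8 + (8/25)·11 + (1/5)·15 + (1/25)·17 + (8/25)·20
     = 364/25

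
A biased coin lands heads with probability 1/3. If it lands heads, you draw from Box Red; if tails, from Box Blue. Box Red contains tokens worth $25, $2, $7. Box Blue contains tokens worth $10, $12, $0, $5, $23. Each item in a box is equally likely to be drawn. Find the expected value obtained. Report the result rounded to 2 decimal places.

$10.44

E[X | Box Red] = (25 + 2 + 7)/3 = 34/3
E[X | Box Blue] = (10 + 12 + 0 + 5 + 23)/5 = 10
E[X] = (1/3)·34/3 + (2/3)·10 = 94/9 ≈ 10.44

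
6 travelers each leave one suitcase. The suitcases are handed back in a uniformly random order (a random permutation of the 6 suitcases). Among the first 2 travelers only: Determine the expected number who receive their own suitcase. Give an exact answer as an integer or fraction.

Let Xᵢ = 1 if person i gets their own suitcase. For each i, P(Xᵢ=1) = 1/6.
By linearity of expectation, E[X₁+…+X_2] = 2·(1/6) = 1/3.

1/3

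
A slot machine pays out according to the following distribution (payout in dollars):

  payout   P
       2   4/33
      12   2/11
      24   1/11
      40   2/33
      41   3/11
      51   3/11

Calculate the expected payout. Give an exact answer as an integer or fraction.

1060/33 dollars

E[X] = (4/33)·2 + (2/11)·12 + (1/11)·24 + (2/33)·40 + (3/11)·41 + (3/11)·51
     = 1060/33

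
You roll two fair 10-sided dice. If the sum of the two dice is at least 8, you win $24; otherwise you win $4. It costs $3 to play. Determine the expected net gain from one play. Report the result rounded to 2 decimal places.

$16.80

E[payout] = (21/100)·4 + (79/100)·24 = 99/5
Expected profit = 99/5 − 3 = 84/5 ≈ $16.80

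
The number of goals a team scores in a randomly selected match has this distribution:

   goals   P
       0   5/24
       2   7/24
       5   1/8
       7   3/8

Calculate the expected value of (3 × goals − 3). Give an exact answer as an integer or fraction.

E[3x-3] = (5/24)·(-3) + (7/24)·3 + (1/8)·12 + (3/8)·18
     = 17/2

17/2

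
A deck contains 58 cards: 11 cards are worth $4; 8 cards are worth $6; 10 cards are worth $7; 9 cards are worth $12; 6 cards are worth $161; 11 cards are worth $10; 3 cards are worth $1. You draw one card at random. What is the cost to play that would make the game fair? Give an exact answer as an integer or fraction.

1349/58 dollars

E[payout] = (11/58)·4 + (8/58)·6 + (10/58)·7 + (9/58)·12 + (6/58)·161 + (11/58)·10 + (3/58)·1 = 1349/58
Fair fee = E[payout] = 1349/58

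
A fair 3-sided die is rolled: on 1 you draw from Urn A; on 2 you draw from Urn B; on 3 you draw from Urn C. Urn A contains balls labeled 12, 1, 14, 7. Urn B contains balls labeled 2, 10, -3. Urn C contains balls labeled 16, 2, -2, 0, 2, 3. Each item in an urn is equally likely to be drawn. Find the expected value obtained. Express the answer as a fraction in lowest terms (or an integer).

5

E[X | Urn A] = (12 + 1 + 14 + 7)/4 = 17/2
E[X | Urn B] = (2 + 10 − 3)/3 = 3
E[X | Urn C] = (16 + 2 − 2 + 0 + 2 + 3)/6 = 7/2
E[X] = (1/3)·17/2 + (1/3)·3 + (1/3)·7/2 = 5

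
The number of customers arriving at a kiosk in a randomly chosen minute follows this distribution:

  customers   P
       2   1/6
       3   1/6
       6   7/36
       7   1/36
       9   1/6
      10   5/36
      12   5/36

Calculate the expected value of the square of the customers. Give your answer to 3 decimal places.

57.917

E[X²] = (1/6)·4 + (1/6)·9 + (7/36)·36 + (1/36)·49 + (1/6)·81 + (5/36)·100 + (5/36)·144
     = 695/12 ≈ 57.917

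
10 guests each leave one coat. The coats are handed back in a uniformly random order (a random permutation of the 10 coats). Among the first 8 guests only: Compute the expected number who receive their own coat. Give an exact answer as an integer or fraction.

Let Xᵢ = 1 if person i gets their own coat. For each i, P(Xᵢ=1) = 1/10.
By linearity of expectation, E[X₁+…+X_8] = 8·(1/10) = 4/5.

4/5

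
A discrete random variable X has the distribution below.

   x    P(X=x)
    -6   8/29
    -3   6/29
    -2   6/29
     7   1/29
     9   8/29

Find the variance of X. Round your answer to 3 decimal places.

E[X] = (8/29)·(-6) + (6/29)·(-3) + (6/29)·(-2) + (1/29)·7 + (8/29)·9 = 1/29
E[X²] = (8/29)·36 + (6/29)·9 + (6/29)·4 + (1/29)·49 + (8/29)·81 = 1063/29
Var(X) = 1063/29 − (1/29)² = 30826/841 ≈ 36.654

36.654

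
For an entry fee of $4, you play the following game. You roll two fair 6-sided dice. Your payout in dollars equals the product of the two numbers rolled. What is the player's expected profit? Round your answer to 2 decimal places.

Distribution of the product of the two numbers rolled: 1 w.p. 1/36, 2 w.p. 1/18, 3 w.p. 1/18, 4 w.p. 1/12, 5 w.p. 1/18, 6 w.p. 1/9, …
E[payout] = (1/36)·1 + (1/18)·2 + (1/18)·3 + (1/12)·4 + (1/18)·5 + (1/9)·6 + (1/18)·8 + (1/36)·9 + (1/18)·10 + (1/9)·12 + (1/18)·15 + (1/36)·16 + (1/18)·18 + (1/18)·20 + (1/18)·24 + (1/36)·25 + (1/18)·30 + (1/36)·36 = 49/4
Expected profit = 49/4 − 4 = 33/4 ≈ $8.25

$8.25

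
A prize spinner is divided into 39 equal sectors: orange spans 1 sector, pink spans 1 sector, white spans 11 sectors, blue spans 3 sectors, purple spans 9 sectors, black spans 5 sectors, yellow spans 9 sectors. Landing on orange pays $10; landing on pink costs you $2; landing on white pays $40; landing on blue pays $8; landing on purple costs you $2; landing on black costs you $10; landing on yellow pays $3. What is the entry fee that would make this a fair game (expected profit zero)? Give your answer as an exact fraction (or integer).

E[payout] = (1/39)·10 + (1/39)·(-2) + (11/39)·40 + (3/39)·8 + (9/39)·(-2) + (5/39)·(-10) + (9/39)·3 = 431/39
Fair fee = E[payout] = 431/39

431/39 dollars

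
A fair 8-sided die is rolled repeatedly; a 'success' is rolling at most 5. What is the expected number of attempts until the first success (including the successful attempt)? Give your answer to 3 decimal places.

For a geometric distribution, E[trials] = 1/p = 1/(5/8) = 8/5.
≈ 1.600

1.600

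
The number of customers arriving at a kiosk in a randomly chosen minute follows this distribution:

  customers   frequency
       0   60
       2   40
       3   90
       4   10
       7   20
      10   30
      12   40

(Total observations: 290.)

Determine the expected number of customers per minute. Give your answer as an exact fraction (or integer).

Total = 290, so P(customers=0) = 60/290, etc.
E[X] = (6/29)·0 + (4/29)·2 + (9/29)·3 + (1/29)·4 + (2/29)·7 + (3/29)·10 + (4/29)·12
     = 131/29

131/29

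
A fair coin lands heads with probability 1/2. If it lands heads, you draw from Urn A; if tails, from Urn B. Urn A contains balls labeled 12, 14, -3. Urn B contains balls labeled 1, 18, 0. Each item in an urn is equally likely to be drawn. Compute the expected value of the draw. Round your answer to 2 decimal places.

7.00

E[X | Urn A] = (12 + 14 − 3)/3 = 23/3
E[X | Urn B] = (1 + 18 + 0)/3 = 19/3
E[X] = (1/2)·23/3 + (1/2)·19/3 = 7 ≈ 7.00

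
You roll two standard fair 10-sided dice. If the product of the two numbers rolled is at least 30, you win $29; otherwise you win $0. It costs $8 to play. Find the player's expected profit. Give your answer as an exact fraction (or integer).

E[payout] = (57/100)·0 + (43/100)·29 = 1247/100
Expected profit = 1247/100 − 8 = 447/100

447/100 dollars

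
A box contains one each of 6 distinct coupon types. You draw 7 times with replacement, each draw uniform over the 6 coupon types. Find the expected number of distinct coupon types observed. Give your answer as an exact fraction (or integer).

201811/46656

Let Xⱼ=1 if type j appears at least once. P(Xⱼ=1) = 1 − ((6−1)/6)^7 = 201811/279936.
E[#distinct] = 6·201811/279936 = 201811/46656.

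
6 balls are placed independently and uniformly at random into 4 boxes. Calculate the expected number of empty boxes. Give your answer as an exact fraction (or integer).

Let Xⱼ=1 if box j is empty. P(Xⱼ=1) = ((4-1)/4)^6 = 729/4096.
By linearity, E[#empty] = 4·729/4096 = 729/1024.

729/1024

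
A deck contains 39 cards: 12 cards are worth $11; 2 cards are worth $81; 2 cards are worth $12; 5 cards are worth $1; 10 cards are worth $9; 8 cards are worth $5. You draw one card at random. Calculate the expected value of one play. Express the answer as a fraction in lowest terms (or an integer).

151/13 dollars

E[payout] = (12/39)·11 + (2/39)·81 + (2/39)·12 + (5/39)·1 + (10/39)·9 + (8/39)·5 = 151/13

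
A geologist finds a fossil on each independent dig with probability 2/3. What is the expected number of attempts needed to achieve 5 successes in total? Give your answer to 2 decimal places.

7.50

By linearity (sum of 5 independent geometric waits), E[trials] = 5/p = 5/(2/3) = 15/2.
≈ 7.50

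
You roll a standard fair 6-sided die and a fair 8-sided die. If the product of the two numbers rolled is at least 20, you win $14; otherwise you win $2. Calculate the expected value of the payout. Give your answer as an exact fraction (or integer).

$6

E[payout] = (2/3)·2 + (1/3)·14 = 6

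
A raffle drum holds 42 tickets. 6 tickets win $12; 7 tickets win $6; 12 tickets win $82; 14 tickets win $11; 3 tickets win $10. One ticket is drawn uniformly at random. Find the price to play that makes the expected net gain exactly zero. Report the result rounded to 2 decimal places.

E[payout] = (6/42)·12 + (7/42)·6 + (12/42)·82 + (14/42)·11 + (3/42)·10 = 641/21
Fair fee = E[payout] = 641/21 ≈ $30.52

$30.52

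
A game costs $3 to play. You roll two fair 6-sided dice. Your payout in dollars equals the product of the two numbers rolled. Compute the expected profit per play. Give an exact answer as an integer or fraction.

37/4 dollars

Distribution of the product of the two numbers rolled: 1 w.p. 1/36, 2 w.p. 1/18, 3 w.p. 1/18, 4 w.p. 1/12, 5 w.p. 1/18, 6 w.p. 1/9, …
E[payout] = (1/36)·1 + (1/18)·2 + (1/18)·3 + (1/12)·4 + (1/18)·5 + (1/9)·6 + (1/18)·8 + (1/36)·9 + (1/18)·10 + (1/9)·12 + (1/18)·15 + (1/36)·16 + (1/18)·18 + (1/18)·20 + (1/18)·24 + (1/36)·25 + (1/18)·30 + (1/36)·36 = 49/4
Expected profit = 49/4 − 3 = 37/4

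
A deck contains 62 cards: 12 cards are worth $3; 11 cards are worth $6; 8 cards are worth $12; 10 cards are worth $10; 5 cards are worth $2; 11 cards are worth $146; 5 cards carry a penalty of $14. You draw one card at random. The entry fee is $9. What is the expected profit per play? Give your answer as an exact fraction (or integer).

E[payout] = (12/62)·3 + (11/62)·6 + (8/62)·12 + (10/62)·10 + (5/62)·2 + (11/62)·146 + (5/62)·(-14) = 922/31
Expected profit = 922/31 − 9 = 643/31

643/31 dollars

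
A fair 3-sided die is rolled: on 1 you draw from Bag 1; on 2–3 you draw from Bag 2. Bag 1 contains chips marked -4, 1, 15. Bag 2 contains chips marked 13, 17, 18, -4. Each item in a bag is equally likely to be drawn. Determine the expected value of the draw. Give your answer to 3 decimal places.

E[X | Bag 1] = (-4 + 1 + 15)/3 = 4
E[X | Bag 2] = (13 + 17 + 18 − 4)/4 = 11
E[X] = (1/3)·4 + (2/3)·11 = 26/3 ≈ 8.667

8.667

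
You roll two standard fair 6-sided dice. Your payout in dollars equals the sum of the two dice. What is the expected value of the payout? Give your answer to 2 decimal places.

Distribution of the sum of the two dice: 2 w.p. 1/36, 3 w.p. 1/18, 4 w.p. 1/12, 5 w.p. 1/9, 6 w.p. 5/36, 7 w.p. 1/6, …
E[payout] = (1/36)·2 + (1/18)·3 + (1/12)·4 + (1/9)·5 + (5/36)·6 + (1/6)·7 + (5/36)·8 + (1/9)·9 + (1/12)·10 + (1/18)·11 + (1/36)·12 = 7
≈ $7.00

$7.00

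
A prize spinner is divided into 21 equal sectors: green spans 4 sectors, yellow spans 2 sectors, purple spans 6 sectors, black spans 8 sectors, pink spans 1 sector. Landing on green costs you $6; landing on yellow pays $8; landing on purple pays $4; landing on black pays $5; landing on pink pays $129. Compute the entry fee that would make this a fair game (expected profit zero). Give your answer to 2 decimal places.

$8.81

E[payout] = (4/21)·(-6) + (2/21)·8 + (6/21)·4 + (8/21)·5 + (1/21)·129 = 185/21
Fair fee = E[payout] = 185/21 ≈ $8.81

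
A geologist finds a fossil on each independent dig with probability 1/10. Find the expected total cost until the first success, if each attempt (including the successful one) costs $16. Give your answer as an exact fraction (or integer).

E[#attempts] = 1/p = 10; E[cost] = 16·10 = 160.

$160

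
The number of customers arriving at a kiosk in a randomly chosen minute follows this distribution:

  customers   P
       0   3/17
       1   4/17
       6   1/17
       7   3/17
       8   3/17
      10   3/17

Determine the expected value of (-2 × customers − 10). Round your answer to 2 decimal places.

-20.00

E[-2x-10] = (3/17)·(-10) + (4/17)·(-12) + (1/17)·(-22) + (3/17)·(-24) + (3/17)·(-26) + (3/17)·(-30)
     = -20 ≈ -20.00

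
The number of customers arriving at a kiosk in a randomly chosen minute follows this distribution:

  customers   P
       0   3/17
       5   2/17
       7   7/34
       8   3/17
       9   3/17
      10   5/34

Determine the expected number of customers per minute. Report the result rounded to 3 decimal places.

6.500

E[X] = (3/17)·0 + (2/17)·5 + (7/34)·7 + (3/17)·8 + (3/17)·9 + (5/34)·10
     = 13/2 ≈ 6.500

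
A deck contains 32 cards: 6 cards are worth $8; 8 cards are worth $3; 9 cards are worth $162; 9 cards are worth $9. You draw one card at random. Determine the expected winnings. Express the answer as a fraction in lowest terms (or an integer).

E[payout] = (6/32)·8 + (8/32)·3 + (9/32)·162 + (9/32)·9 = 1611/32

1611/32 dollars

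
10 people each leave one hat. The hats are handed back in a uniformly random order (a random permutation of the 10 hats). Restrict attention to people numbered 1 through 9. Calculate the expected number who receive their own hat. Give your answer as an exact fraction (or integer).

9/10

Let Xᵢ = 1 if person i gets their own hat. For each i, P(Xᵢ=1) = 1/10.
By linearity of expectation, E[X₁+…+X_9] = 9·(1/10) = 9/10.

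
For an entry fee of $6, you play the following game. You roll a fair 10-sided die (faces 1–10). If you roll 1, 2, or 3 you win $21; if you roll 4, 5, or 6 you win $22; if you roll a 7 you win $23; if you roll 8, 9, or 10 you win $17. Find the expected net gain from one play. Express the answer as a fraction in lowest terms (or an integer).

E[payout] = (3/10)·17 + (3/10)·21 + (3/10)·22 + (1/10)·23 = 203/10
Expected profit = 203/10 − 6 = 143/10

143/10 dollars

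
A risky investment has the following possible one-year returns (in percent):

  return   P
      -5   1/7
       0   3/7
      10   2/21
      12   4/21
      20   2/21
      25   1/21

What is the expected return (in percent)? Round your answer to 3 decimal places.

5.619

E[X] = (1/7)·(-5) + (3/7)·0 + (2/21)·10 + (4/21)·12 + (2/21)·20 + (1/21)·25
     = 118/21 ≈ 5.619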